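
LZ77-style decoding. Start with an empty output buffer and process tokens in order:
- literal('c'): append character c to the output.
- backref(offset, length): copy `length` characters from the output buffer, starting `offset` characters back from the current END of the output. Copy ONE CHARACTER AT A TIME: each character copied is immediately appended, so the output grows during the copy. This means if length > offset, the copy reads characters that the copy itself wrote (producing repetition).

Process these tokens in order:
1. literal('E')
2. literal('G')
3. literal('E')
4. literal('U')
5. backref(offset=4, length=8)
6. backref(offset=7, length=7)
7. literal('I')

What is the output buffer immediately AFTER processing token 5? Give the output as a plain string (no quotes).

Token 1: literal('E'). Output: "E"
Token 2: literal('G'). Output: "EG"
Token 3: literal('E'). Output: "EGE"
Token 4: literal('U'). Output: "EGEU"
Token 5: backref(off=4, len=8) (overlapping!). Copied 'EGEUEGEU' from pos 0. Output: "EGEUEGEUEGEU"

Answer: EGEUEGEUEGEU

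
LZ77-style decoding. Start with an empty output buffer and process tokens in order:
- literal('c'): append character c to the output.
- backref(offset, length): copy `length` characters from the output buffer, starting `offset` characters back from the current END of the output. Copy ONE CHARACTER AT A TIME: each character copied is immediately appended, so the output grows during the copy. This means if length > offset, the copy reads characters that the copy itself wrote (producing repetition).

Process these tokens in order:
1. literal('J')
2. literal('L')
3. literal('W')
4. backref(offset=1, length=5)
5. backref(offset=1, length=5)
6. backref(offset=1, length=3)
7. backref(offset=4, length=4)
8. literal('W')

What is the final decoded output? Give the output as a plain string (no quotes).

Token 1: literal('J'). Output: "J"
Token 2: literal('L'). Output: "JL"
Token 3: literal('W'). Output: "JLW"
Token 4: backref(off=1, len=5) (overlapping!). Copied 'WWWWW' from pos 2. Output: "JLWWWWWW"
Token 5: backref(off=1, len=5) (overlapping!). Copied 'WWWWW' from pos 7. Output: "JLWWWWWWWWWWW"
Token 6: backref(off=1, len=3) (overlapping!). Copied 'WWW' from pos 12. Output: "JLWWWWWWWWWWWWWW"
Token 7: backref(off=4, len=4). Copied 'WWWW' from pos 12. Output: "JLWWWWWWWWWWWWWWWWWW"
Token 8: literal('W'). Output: "JLWWWWWWWWWWWWWWWWWWW"

Answer: JLWWWWWWWWWWWWWWWWWWW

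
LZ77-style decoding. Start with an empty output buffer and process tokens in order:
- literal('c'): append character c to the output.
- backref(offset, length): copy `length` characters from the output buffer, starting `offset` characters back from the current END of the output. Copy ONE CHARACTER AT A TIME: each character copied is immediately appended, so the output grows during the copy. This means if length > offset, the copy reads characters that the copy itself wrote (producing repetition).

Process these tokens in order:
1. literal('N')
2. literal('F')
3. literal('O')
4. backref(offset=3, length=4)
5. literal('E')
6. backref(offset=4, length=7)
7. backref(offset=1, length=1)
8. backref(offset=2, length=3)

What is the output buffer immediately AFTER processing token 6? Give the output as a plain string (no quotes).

Answer: NFONFONEFONEFON

Derivation:
Token 1: literal('N'). Output: "N"
Token 2: literal('F'). Output: "NF"
Token 3: literal('O'). Output: "NFO"
Token 4: backref(off=3, len=4) (overlapping!). Copied 'NFON' from pos 0. Output: "NFONFON"
Token 5: literal('E'). Output: "NFONFONE"
Token 6: backref(off=4, len=7) (overlapping!). Copied 'FONEFON' from pos 4. Output: "NFONFONEFONEFON"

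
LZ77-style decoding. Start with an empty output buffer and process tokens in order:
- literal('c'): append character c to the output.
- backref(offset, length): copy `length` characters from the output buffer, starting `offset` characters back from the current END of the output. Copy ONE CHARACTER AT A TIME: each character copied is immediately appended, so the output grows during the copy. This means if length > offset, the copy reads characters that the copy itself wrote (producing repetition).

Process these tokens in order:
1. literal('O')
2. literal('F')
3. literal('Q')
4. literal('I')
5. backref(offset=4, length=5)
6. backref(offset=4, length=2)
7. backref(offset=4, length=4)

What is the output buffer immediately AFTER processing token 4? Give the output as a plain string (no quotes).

Answer: OFQI

Derivation:
Token 1: literal('O'). Output: "O"
Token 2: literal('F'). Output: "OF"
Token 3: literal('Q'). Output: "OFQ"
Token 4: literal('I'). Output: "OFQI"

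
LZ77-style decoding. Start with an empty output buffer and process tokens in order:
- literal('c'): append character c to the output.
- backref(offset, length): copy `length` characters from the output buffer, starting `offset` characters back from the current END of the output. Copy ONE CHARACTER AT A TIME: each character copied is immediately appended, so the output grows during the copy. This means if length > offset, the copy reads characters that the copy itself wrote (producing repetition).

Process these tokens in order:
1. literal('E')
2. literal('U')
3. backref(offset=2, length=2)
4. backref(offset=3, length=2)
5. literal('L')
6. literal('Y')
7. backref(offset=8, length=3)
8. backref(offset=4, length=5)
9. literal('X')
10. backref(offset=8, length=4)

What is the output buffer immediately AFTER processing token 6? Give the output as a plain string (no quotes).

Answer: EUEUUELY

Derivation:
Token 1: literal('E'). Output: "E"
Token 2: literal('U'). Output: "EU"
Token 3: backref(off=2, len=2). Copied 'EU' from pos 0. Output: "EUEU"
Token 4: backref(off=3, len=2). Copied 'UE' from pos 1. Output: "EUEUUE"
Token 5: literal('L'). Output: "EUEUUEL"
Token 6: literal('Y'). Output: "EUEUUELY"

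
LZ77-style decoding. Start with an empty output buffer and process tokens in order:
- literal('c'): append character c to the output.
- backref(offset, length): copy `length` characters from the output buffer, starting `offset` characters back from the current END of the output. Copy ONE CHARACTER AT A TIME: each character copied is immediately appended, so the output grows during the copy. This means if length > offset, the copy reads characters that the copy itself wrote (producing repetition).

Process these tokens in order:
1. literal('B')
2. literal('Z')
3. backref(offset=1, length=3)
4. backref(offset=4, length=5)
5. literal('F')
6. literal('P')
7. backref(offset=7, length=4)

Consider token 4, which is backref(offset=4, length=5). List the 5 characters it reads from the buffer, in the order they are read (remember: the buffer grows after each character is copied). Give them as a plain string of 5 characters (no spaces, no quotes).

Token 1: literal('B'). Output: "B"
Token 2: literal('Z'). Output: "BZ"
Token 3: backref(off=1, len=3) (overlapping!). Copied 'ZZZ' from pos 1. Output: "BZZZZ"
Token 4: backref(off=4, len=5). Buffer before: "BZZZZ" (len 5)
  byte 1: read out[1]='Z', append. Buffer now: "BZZZZZ"
  byte 2: read out[2]='Z', append. Buffer now: "BZZZZZZ"
  byte 3: read out[3]='Z', append. Buffer now: "BZZZZZZZ"
  byte 4: read out[4]='Z', append. Buffer now: "BZZZZZZZZ"
  byte 5: read out[5]='Z', append. Buffer now: "BZZZZZZZZZ"

Answer: ZZZZZ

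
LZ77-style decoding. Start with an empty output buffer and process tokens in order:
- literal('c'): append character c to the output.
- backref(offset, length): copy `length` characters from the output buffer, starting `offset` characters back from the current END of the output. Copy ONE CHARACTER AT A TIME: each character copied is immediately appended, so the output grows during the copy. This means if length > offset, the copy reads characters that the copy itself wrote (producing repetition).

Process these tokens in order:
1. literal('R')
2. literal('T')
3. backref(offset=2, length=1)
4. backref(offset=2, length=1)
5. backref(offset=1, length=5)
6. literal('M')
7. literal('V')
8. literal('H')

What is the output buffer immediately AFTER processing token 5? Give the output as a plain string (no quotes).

Answer: RTRTTTTTT

Derivation:
Token 1: literal('R'). Output: "R"
Token 2: literal('T'). Output: "RT"
Token 3: backref(off=2, len=1). Copied 'R' from pos 0. Output: "RTR"
Token 4: backref(off=2, len=1). Copied 'T' from pos 1. Output: "RTRT"
Token 5: backref(off=1, len=5) (overlapping!). Copied 'TTTTT' from pos 3. Output: "RTRTTTTTT"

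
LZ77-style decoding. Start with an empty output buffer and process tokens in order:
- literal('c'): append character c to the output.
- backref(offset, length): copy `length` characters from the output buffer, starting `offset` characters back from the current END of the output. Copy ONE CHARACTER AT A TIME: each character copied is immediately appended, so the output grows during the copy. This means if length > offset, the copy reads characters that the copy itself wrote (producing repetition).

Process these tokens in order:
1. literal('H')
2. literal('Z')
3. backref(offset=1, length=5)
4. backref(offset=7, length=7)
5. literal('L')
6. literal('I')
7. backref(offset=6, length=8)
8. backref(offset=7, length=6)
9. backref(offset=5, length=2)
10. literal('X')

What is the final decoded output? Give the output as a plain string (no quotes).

Token 1: literal('H'). Output: "H"
Token 2: literal('Z'). Output: "HZ"
Token 3: backref(off=1, len=5) (overlapping!). Copied 'ZZZZZ' from pos 1. Output: "HZZZZZZ"
Token 4: backref(off=7, len=7). Copied 'HZZZZZZ' from pos 0. Output: "HZZZZZZHZZZZZZ"
Token 5: literal('L'). Output: "HZZZZZZHZZZZZZL"
Token 6: literal('I'). Output: "HZZZZZZHZZZZZZLI"
Token 7: backref(off=6, len=8) (overlapping!). Copied 'ZZZZLIZZ' from pos 10. Output: "HZZZZZZHZZZZZZLIZZZZLIZZ"
Token 8: backref(off=7, len=6). Copied 'ZZZLIZ' from pos 17. Output: "HZZZZZZHZZZZZZLIZZZZLIZZZZZLIZ"
Token 9: backref(off=5, len=2). Copied 'ZZ' from pos 25. Output: "HZZZZZZHZZZZZZLIZZZZLIZZZZZLIZZZ"
Token 10: literal('X'). Output: "HZZZZZZHZZZZZZLIZZZZLIZZZZZLIZZZX"

Answer: HZZZZZZHZZZZZZLIZZZZLIZZZZZLIZZZX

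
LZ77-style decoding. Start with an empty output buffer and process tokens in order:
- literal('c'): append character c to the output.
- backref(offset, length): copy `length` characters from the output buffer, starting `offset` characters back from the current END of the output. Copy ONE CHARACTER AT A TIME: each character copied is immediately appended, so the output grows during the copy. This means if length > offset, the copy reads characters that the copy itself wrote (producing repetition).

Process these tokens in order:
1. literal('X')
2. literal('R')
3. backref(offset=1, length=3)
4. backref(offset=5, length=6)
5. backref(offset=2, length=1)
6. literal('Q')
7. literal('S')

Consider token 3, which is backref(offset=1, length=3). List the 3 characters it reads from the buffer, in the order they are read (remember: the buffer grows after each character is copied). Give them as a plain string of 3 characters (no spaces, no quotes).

Answer: RRR

Derivation:
Token 1: literal('X'). Output: "X"
Token 2: literal('R'). Output: "XR"
Token 3: backref(off=1, len=3). Buffer before: "XR" (len 2)
  byte 1: read out[1]='R', append. Buffer now: "XRR"
  byte 2: read out[2]='R', append. Buffer now: "XRRR"
  byte 3: read out[3]='R', append. Buffer now: "XRRRR"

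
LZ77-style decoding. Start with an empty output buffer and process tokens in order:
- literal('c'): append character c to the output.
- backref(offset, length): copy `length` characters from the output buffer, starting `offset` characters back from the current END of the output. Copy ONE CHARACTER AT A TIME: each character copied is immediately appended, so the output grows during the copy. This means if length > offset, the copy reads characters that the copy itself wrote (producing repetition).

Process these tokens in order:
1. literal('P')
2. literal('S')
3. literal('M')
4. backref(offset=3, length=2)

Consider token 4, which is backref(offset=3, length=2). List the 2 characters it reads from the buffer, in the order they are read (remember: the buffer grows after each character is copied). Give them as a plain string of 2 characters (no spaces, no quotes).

Answer: PS

Derivation:
Token 1: literal('P'). Output: "P"
Token 2: literal('S'). Output: "PS"
Token 3: literal('M'). Output: "PSM"
Token 4: backref(off=3, len=2). Buffer before: "PSM" (len 3)
  byte 1: read out[0]='P', append. Buffer now: "PSMP"
  byte 2: read out[1]='S', append. Buffer now: "PSMPS"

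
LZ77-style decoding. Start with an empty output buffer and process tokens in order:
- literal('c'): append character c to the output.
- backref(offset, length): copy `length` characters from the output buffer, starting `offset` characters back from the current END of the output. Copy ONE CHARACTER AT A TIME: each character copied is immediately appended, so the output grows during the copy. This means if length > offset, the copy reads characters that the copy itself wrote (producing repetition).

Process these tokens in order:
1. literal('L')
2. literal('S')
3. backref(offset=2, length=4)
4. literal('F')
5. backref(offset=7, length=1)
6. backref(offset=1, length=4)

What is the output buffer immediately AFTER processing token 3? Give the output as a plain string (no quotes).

Answer: LSLSLS

Derivation:
Token 1: literal('L'). Output: "L"
Token 2: literal('S'). Output: "LS"
Token 3: backref(off=2, len=4) (overlapping!). Copied 'LSLS' from pos 0. Output: "LSLSLS"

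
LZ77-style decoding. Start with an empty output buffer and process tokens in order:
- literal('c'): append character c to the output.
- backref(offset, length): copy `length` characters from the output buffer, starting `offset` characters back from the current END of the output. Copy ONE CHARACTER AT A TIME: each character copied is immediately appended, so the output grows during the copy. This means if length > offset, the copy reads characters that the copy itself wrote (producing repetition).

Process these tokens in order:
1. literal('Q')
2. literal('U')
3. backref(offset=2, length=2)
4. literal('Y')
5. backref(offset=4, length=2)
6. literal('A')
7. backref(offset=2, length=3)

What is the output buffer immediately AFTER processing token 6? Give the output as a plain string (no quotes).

Token 1: literal('Q'). Output: "Q"
Token 2: literal('U'). Output: "QU"
Token 3: backref(off=2, len=2). Copied 'QU' from pos 0. Output: "QUQU"
Token 4: literal('Y'). Output: "QUQUY"
Token 5: backref(off=4, len=2). Copied 'UQ' from pos 1. Output: "QUQUYUQ"
Token 6: literal('A'). Output: "QUQUYUQA"

Answer: QUQUYUQA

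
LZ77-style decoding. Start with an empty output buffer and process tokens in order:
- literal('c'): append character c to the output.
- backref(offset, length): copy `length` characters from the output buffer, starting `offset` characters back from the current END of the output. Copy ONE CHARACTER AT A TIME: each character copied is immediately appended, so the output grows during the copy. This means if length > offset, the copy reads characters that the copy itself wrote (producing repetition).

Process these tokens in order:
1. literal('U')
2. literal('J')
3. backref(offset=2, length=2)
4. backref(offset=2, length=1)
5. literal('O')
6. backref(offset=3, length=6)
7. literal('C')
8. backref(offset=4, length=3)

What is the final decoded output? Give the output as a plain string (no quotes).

Answer: UJUJUOJUOJUOCJUO

Derivation:
Token 1: literal('U'). Output: "U"
Token 2: literal('J'). Output: "UJ"
Token 3: backref(off=2, len=2). Copied 'UJ' from pos 0. Output: "UJUJ"
Token 4: backref(off=2, len=1). Copied 'U' from pos 2. Output: "UJUJU"
Token 5: literal('O'). Output: "UJUJUO"
Token 6: backref(off=3, len=6) (overlapping!). Copied 'JUOJUO' from pos 3. Output: "UJUJUOJUOJUO"
Token 7: literal('C'). Output: "UJUJUOJUOJUOC"
Token 8: backref(off=4, len=3). Copied 'JUO' from pos 9. Output: "UJUJUOJUOJUOCJUO"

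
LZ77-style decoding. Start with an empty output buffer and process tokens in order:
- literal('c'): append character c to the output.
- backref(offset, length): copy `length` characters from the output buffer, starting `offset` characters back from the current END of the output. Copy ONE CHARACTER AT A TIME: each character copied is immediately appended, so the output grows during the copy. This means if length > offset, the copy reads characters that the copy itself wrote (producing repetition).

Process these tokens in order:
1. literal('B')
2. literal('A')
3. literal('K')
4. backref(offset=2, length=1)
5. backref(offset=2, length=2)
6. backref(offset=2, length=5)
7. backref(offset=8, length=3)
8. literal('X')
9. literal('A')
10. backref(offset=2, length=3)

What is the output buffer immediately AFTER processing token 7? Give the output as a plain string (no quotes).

Answer: BAKAKAKAKAKAKA

Derivation:
Token 1: literal('B'). Output: "B"
Token 2: literal('A'). Output: "BA"
Token 3: literal('K'). Output: "BAK"
Token 4: backref(off=2, len=1). Copied 'A' from pos 1. Output: "BAKA"
Token 5: backref(off=2, len=2). Copied 'KA' from pos 2. Output: "BAKAKA"
Token 6: backref(off=2, len=5) (overlapping!). Copied 'KAKAK' from pos 4. Output: "BAKAKAKAKAK"
Token 7: backref(off=8, len=3). Copied 'AKA' from pos 3. Output: "BAKAKAKAKAKAKA"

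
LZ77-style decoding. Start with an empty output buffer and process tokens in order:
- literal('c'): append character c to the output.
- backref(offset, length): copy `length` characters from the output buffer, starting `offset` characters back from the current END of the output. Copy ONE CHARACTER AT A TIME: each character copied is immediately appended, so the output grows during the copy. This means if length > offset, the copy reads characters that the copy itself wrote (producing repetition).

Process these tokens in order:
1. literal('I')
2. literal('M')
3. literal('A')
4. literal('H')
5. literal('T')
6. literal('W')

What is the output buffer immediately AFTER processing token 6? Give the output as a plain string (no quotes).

Answer: IMAHTW

Derivation:
Token 1: literal('I'). Output: "I"
Token 2: literal('M'). Output: "IM"
Token 3: literal('A'). Output: "IMA"
Token 4: literal('H'). Output: "IMAH"
Token 5: literal('T'). Output: "IMAHT"
Token 6: literal('W'). Output: "IMAHTW"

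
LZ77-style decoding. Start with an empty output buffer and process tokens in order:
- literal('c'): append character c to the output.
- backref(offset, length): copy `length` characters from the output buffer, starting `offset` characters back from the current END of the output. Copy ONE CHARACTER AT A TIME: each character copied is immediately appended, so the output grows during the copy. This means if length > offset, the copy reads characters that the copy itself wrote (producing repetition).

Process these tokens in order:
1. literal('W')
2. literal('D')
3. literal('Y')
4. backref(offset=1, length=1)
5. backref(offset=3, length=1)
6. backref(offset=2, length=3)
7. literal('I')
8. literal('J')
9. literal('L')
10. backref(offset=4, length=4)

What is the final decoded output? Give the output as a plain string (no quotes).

Token 1: literal('W'). Output: "W"
Token 2: literal('D'). Output: "WD"
Token 3: literal('Y'). Output: "WDY"
Token 4: backref(off=1, len=1). Copied 'Y' from pos 2. Output: "WDYY"
Token 5: backref(off=3, len=1). Copied 'D' from pos 1. Output: "WDYYD"
Token 6: backref(off=2, len=3) (overlapping!). Copied 'YDY' from pos 3. Output: "WDYYDYDY"
Token 7: literal('I'). Output: "WDYYDYDYI"
Token 8: literal('J'). Output: "WDYYDYDYIJ"
Token 9: literal('L'). Output: "WDYYDYDYIJL"
Token 10: backref(off=4, len=4). Copied 'YIJL' from pos 7. Output: "WDYYDYDYIJLYIJL"

Answer: WDYYDYDYIJLYIJL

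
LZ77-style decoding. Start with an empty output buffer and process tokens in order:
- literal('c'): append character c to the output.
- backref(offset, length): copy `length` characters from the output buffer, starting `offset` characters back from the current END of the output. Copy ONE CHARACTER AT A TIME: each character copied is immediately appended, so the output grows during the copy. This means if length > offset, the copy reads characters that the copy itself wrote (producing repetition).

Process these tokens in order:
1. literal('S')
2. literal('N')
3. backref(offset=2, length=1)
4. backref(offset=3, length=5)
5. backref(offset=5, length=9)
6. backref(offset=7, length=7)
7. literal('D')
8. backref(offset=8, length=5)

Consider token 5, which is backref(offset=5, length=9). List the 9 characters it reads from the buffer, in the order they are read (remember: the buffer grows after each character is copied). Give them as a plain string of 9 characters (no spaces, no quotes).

Answer: SNSSNSNSS

Derivation:
Token 1: literal('S'). Output: "S"
Token 2: literal('N'). Output: "SN"
Token 3: backref(off=2, len=1). Copied 'S' from pos 0. Output: "SNS"
Token 4: backref(off=3, len=5) (overlapping!). Copied 'SNSSN' from pos 0. Output: "SNSSNSSN"
Token 5: backref(off=5, len=9). Buffer before: "SNSSNSSN" (len 8)
  byte 1: read out[3]='S', append. Buffer now: "SNSSNSSNS"
  byte 2: read out[4]='N', append. Buffer now: "SNSSNSSNSN"
  byte 3: read out[5]='S', append. Buffer now: "SNSSNSSNSNS"
  byte 4: read out[6]='S', append. Buffer now: "SNSSNSSNSNSS"
  byte 5: read out[7]='N', append. Buffer now: "SNSSNSSNSNSSN"
  byte 6: read out[8]='S', append. Buffer now: "SNSSNSSNSNSSNS"
  byte 7: read out[9]='N', append. Buffer now: "SNSSNSSNSNSSNSN"
  byte 8: read out[10]='S', append. Buffer now: "SNSSNSSNSNSSNSNS"
  byte 9: read out[11]='S', append. Buffer now: "SNSSNSSNSNSSNSNSS"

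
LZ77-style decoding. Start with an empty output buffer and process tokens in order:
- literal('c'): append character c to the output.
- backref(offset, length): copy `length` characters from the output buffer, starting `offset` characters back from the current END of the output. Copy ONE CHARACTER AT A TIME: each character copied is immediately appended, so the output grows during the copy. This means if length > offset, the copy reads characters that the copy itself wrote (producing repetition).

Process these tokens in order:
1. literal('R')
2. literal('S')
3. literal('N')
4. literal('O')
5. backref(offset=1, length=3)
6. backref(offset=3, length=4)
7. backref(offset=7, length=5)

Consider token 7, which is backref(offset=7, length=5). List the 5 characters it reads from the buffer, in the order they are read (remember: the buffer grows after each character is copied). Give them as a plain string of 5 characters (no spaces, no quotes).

Token 1: literal('R'). Output: "R"
Token 2: literal('S'). Output: "RS"
Token 3: literal('N'). Output: "RSN"
Token 4: literal('O'). Output: "RSNO"
Token 5: backref(off=1, len=3) (overlapping!). Copied 'OOO' from pos 3. Output: "RSNOOOO"
Token 6: backref(off=3, len=4) (overlapping!). Copied 'OOOO' from pos 4. Output: "RSNOOOOOOOO"
Token 7: backref(off=7, len=5). Buffer before: "RSNOOOOOOOO" (len 11)
  byte 1: read out[4]='O', append. Buffer now: "RSNOOOOOOOOO"
  byte 2: read out[5]='O', append. Buffer now: "RSNOOOOOOOOOO"
  byte 3: read out[6]='O', append. Buffer now: "RSNOOOOOOOOOOO"
  byte 4: read out[7]='O', append. Buffer now: "RSNOOOOOOOOOOOO"
  byte 5: read out[8]='O', append. Buffer now: "RSNOOOOOOOOOOOOO"

Answer: OOOOO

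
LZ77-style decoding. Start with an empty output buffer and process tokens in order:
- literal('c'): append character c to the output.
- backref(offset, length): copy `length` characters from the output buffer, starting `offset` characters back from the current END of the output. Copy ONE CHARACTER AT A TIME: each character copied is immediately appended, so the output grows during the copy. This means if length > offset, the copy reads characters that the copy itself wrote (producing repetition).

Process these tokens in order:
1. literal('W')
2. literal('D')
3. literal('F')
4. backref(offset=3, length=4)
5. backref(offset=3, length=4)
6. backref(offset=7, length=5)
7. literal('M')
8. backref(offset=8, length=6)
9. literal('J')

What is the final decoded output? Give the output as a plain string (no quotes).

Token 1: literal('W'). Output: "W"
Token 2: literal('D'). Output: "WD"
Token 3: literal('F'). Output: "WDF"
Token 4: backref(off=3, len=4) (overlapping!). Copied 'WDFW' from pos 0. Output: "WDFWDFW"
Token 5: backref(off=3, len=4) (overlapping!). Copied 'DFWD' from pos 4. Output: "WDFWDFWDFWD"
Token 6: backref(off=7, len=5). Copied 'DFWDF' from pos 4. Output: "WDFWDFWDFWDDFWDF"
Token 7: literal('M'). Output: "WDFWDFWDFWDDFWDFM"
Token 8: backref(off=8, len=6). Copied 'WDDFWD' from pos 9. Output: "WDFWDFWDFWDDFWDFMWDDFWD"
Token 9: literal('J'). Output: "WDFWDFWDFWDDFWDFMWDDFWDJ"

Answer: WDFWDFWDFWDDFWDFMWDDFWDJ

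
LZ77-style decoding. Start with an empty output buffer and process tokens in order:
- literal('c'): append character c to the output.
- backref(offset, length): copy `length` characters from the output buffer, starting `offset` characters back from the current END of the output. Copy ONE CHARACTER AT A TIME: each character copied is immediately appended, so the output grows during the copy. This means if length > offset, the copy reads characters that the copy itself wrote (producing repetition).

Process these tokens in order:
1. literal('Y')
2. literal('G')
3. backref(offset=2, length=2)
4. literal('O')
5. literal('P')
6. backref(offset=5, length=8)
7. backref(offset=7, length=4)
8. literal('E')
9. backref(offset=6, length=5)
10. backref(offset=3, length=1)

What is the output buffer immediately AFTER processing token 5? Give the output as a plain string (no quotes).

Answer: YGYGOP

Derivation:
Token 1: literal('Y'). Output: "Y"
Token 2: literal('G'). Output: "YG"
Token 3: backref(off=2, len=2). Copied 'YG' from pos 0. Output: "YGYG"
Token 4: literal('O'). Output: "YGYGO"
Token 5: literal('P'). Output: "YGYGOP"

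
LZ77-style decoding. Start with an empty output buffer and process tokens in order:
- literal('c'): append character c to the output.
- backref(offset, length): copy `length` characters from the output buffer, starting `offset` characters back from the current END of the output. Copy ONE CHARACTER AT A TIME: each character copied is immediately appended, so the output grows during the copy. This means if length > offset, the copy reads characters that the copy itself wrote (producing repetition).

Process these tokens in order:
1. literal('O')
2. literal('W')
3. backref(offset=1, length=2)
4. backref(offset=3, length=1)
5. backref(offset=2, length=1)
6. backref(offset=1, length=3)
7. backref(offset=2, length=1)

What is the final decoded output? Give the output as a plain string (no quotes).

Answer: OWWWWWWWWW

Derivation:
Token 1: literal('O'). Output: "O"
Token 2: literal('W'). Output: "OW"
Token 3: backref(off=1, len=2) (overlapping!). Copied 'WW' from pos 1. Output: "OWWW"
Token 4: backref(off=3, len=1). Copied 'W' from pos 1. Output: "OWWWW"
Token 5: backref(off=2, len=1). Copied 'W' from pos 3. Output: "OWWWWW"
Token 6: backref(off=1, len=3) (overlapping!). Copied 'WWW' from pos 5. Output: "OWWWWWWWW"
Token 7: backref(off=2, len=1). Copied 'W' from pos 7. Output: "OWWWWWWWWW"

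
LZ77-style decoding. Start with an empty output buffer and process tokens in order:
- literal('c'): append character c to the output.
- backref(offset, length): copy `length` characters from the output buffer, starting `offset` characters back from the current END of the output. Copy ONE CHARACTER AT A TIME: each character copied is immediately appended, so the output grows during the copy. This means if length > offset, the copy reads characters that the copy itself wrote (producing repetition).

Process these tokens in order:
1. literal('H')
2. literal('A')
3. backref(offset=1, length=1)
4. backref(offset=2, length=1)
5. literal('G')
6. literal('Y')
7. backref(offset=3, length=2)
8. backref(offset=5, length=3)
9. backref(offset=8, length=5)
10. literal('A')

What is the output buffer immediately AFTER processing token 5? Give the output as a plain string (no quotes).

Answer: HAAAG

Derivation:
Token 1: literal('H'). Output: "H"
Token 2: literal('A'). Output: "HA"
Token 3: backref(off=1, len=1). Copied 'A' from pos 1. Output: "HAA"
Token 4: backref(off=2, len=1). Copied 'A' from pos 1. Output: "HAAA"
Token 5: literal('G'). Output: "HAAAG"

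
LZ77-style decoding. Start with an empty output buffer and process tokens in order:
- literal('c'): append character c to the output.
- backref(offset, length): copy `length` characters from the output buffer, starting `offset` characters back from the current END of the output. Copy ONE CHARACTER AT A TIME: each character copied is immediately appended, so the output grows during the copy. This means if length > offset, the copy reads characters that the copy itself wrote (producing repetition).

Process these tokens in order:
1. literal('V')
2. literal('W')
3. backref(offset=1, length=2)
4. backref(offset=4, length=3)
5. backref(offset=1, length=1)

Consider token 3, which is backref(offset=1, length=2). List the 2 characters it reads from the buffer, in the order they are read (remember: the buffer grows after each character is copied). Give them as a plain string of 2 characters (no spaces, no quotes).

Token 1: literal('V'). Output: "V"
Token 2: literal('W'). Output: "VW"
Token 3: backref(off=1, len=2). Buffer before: "VW" (len 2)
  byte 1: read out[1]='W', append. Buffer now: "VWW"
  byte 2: read out[2]='W', append. Buffer now: "VWWW"

Answer: WW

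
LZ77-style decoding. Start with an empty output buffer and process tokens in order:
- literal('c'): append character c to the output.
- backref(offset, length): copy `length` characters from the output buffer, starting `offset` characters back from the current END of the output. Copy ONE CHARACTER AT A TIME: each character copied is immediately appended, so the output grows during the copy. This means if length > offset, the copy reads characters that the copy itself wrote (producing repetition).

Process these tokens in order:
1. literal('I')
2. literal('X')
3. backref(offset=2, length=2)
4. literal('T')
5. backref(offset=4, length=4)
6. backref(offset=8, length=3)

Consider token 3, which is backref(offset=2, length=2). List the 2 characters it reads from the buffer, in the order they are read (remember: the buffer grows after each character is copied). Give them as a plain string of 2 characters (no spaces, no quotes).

Token 1: literal('I'). Output: "I"
Token 2: literal('X'). Output: "IX"
Token 3: backref(off=2, len=2). Buffer before: "IX" (len 2)
  byte 1: read out[0]='I', append. Buffer now: "IXI"
  byte 2: read out[1]='X', append. Buffer now: "IXIX"

Answer: IX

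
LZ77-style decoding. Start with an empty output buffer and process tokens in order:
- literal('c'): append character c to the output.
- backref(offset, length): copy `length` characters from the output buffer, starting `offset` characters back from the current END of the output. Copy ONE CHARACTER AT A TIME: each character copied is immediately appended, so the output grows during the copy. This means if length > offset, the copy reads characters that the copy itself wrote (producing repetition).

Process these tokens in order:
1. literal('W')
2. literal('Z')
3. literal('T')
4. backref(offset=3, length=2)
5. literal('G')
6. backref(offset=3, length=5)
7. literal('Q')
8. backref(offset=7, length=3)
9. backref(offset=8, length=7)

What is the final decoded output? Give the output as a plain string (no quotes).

Answer: WZTWZGWZGWZQGWZZGWZQGW

Derivation:
Token 1: literal('W'). Output: "W"
Token 2: literal('Z'). Output: "WZ"
Token 3: literal('T'). Output: "WZT"
Token 4: backref(off=3, len=2). Copied 'WZ' from pos 0. Output: "WZTWZ"
Token 5: literal('G'). Output: "WZTWZG"
Token 6: backref(off=3, len=5) (overlapping!). Copied 'WZGWZ' from pos 3. Output: "WZTWZGWZGWZ"
Token 7: literal('Q'). Output: "WZTWZGWZGWZQ"
Token 8: backref(off=7, len=3). Copied 'GWZ' from pos 5. Output: "WZTWZGWZGWZQGWZ"
Token 9: backref(off=8, len=7). Copied 'ZGWZQGW' from pos 7. Output: "WZTWZGWZGWZQGWZZGWZQGW"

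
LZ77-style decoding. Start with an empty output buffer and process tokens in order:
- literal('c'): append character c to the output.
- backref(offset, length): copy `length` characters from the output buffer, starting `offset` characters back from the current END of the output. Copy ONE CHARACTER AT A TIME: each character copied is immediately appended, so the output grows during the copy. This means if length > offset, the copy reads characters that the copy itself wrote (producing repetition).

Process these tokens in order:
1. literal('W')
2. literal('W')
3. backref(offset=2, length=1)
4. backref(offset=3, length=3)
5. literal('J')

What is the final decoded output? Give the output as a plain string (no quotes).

Answer: WWWWWWJ

Derivation:
Token 1: literal('W'). Output: "W"
Token 2: literal('W'). Output: "WW"
Token 3: backref(off=2, len=1). Copied 'W' from pos 0. Output: "WWW"
Token 4: backref(off=3, len=3). Copied 'WWW' from pos 0. Output: "WWWWWW"
Token 5: literal('J'). Output: "WWWWWWJ"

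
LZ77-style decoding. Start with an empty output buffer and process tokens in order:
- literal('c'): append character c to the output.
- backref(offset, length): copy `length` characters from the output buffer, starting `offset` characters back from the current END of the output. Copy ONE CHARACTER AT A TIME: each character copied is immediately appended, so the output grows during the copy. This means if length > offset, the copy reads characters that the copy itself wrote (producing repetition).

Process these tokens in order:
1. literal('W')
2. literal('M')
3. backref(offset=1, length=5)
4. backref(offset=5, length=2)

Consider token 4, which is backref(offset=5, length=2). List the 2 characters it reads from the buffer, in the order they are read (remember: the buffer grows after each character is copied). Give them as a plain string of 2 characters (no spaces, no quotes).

Answer: MM

Derivation:
Token 1: literal('W'). Output: "W"
Token 2: literal('M'). Output: "WM"
Token 3: backref(off=1, len=5) (overlapping!). Copied 'MMMMM' from pos 1. Output: "WMMMMMM"
Token 4: backref(off=5, len=2). Buffer before: "WMMMMMM" (len 7)
  byte 1: read out[2]='M', append. Buffer now: "WMMMMMMM"
  byte 2: read out[3]='M', append. Buffer now: "WMMMMMMMM"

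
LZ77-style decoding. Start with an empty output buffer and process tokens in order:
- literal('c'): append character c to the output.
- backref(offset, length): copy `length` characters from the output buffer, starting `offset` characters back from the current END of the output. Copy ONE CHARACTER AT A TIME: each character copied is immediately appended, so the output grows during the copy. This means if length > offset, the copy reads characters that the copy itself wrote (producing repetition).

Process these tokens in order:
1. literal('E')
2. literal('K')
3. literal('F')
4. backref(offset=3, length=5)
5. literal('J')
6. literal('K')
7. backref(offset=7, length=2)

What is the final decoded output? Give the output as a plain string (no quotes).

Answer: EKFEKFEKJKEK

Derivation:
Token 1: literal('E'). Output: "E"
Token 2: literal('K'). Output: "EK"
Token 3: literal('F'). Output: "EKF"
Token 4: backref(off=3, len=5) (overlapping!). Copied 'EKFEK' from pos 0. Output: "EKFEKFEK"
Token 5: literal('J'). Output: "EKFEKFEKJ"
Token 6: literal('K'). Output: "EKFEKFEKJK"
Token 7: backref(off=7, len=2). Copied 'EK' from pos 3. Output: "EKFEKFEKJKEK"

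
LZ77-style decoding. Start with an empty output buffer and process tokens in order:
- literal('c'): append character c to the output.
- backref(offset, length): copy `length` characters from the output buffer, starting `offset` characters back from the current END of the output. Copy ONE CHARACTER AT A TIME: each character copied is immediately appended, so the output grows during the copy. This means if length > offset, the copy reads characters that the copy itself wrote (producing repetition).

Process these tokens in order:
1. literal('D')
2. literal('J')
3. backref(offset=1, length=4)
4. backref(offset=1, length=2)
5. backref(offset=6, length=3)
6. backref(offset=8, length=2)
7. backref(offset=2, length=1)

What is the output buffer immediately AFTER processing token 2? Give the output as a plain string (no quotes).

Token 1: literal('D'). Output: "D"
Token 2: literal('J'). Output: "DJ"

Answer: DJ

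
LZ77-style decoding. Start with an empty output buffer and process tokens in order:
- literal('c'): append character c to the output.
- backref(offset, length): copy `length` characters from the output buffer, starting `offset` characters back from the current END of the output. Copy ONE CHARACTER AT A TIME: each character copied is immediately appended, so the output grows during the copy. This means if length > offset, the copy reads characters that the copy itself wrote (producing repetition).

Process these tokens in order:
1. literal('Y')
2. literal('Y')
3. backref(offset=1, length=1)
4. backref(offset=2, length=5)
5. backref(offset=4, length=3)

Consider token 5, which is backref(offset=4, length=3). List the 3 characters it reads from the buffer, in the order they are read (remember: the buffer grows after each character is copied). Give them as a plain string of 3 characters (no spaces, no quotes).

Answer: YYY

Derivation:
Token 1: literal('Y'). Output: "Y"
Token 2: literal('Y'). Output: "YY"
Token 3: backref(off=1, len=1). Copied 'Y' from pos 1. Output: "YYY"
Token 4: backref(off=2, len=5) (overlapping!). Copied 'YYYYY' from pos 1. Output: "YYYYYYYY"
Token 5: backref(off=4, len=3). Buffer before: "YYYYYYYY" (len 8)
  byte 1: read out[4]='Y', append. Buffer now: "YYYYYYYYY"
  byte 2: read out[5]='Y', append. Buffer now: "YYYYYYYYYY"
  byte 3: read out[6]='Y', append. Buffer now: "YYYYYYYYYYY"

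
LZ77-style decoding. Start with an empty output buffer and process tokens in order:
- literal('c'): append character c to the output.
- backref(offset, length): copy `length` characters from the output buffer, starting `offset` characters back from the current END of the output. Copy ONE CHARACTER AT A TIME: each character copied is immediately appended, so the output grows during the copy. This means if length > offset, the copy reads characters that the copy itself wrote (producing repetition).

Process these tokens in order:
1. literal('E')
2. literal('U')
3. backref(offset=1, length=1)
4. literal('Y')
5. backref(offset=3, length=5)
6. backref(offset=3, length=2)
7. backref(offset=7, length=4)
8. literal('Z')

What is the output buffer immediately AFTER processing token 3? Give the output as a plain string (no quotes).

Answer: EUU

Derivation:
Token 1: literal('E'). Output: "E"
Token 2: literal('U'). Output: "EU"
Token 3: backref(off=1, len=1). Copied 'U' from pos 1. Output: "EUU"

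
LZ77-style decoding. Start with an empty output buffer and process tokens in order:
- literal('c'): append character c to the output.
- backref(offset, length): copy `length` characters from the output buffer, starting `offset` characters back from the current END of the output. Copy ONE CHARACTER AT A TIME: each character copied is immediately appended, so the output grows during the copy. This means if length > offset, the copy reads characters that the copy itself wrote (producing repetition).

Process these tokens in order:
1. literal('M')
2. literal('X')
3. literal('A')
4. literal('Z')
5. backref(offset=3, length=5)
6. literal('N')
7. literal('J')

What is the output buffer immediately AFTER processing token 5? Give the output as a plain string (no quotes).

Answer: MXAZXAZXA

Derivation:
Token 1: literal('M'). Output: "M"
Token 2: literal('X'). Output: "MX"
Token 3: literal('A'). Output: "MXA"
Token 4: literal('Z'). Output: "MXAZ"
Token 5: backref(off=3, len=5) (overlapping!). Copied 'XAZXA' from pos 1. Output: "MXAZXAZXA"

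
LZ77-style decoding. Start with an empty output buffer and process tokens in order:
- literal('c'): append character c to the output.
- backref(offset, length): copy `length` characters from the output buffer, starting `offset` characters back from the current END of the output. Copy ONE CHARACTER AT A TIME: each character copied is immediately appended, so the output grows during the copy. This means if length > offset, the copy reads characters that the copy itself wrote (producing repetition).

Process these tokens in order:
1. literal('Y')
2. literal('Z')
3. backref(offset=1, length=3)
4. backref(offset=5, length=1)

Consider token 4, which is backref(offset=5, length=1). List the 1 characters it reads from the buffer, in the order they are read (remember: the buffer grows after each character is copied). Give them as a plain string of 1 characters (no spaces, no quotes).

Answer: Y

Derivation:
Token 1: literal('Y'). Output: "Y"
Token 2: literal('Z'). Output: "YZ"
Token 3: backref(off=1, len=3) (overlapping!). Copied 'ZZZ' from pos 1. Output: "YZZZZ"
Token 4: backref(off=5, len=1). Buffer before: "YZZZZ" (len 5)
  byte 1: read out[0]='Y', append. Buffer now: "YZZZZY"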